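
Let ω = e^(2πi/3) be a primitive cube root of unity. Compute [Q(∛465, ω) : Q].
[Q(∛465, ω) : Q] = 6

[Q(∛465):Q] = 3 (min poly x^3 - 465, irreducible since 465 is not a perfect cube). [Q(ω):Q] = 2 (min poly x^2 + x + 1). Since Q(∛465) ⊂ R and ω ∉ R, we have ω ∉ Q(∛465), so x^2 + x + 1 remains irreducible over Q(∛465) and [Q(∛465, ω) : Q(∛465)] = 2. By the tower law, [Q(∛465, ω) : Q] = 3 · 2 = 6. (In fact Q(∛465, ω) is the splitting field of x^3 - 465 over Q.)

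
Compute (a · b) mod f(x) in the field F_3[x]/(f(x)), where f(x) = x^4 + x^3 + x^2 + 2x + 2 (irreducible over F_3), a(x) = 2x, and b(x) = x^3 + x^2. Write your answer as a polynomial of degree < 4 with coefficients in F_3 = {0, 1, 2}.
a · b ≡ x^2 + 2x + 2 (mod f(x))

Multiply in F_3[x]: a(x)·b(x) = (2x)·(x^3 + x^2) = 2x^4 + 2x^3. This has degree ≥ 4, so divide by f(x) over F_3: 2x^4 + 2x^3 = (2)·(x^4 + x^3 + x^2 + 2x + 2) + (x^2 + 2x + 2). Hence a·b ≡ x^2 + 2x + 2 (mod f). (F_3[x]/(f) is a field with 3^4 = 81 elements since f is irreducible of degree 4.)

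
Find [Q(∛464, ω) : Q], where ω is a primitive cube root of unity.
[Q(∛464, ω) : Q] = 6

[Q(∛464):Q] = 3 (min poly x^3 - 464, irreducible since 464 is not a perfect cube). [Q(ω):Q] = 2 (min poly x^2 + x + 1). Since Q(∛464) ⊂ R and ω ∉ R, we have ω ∉ Q(∛464), so x^2 + x + 1 remains irreducible over Q(∛464) and [Q(∛464, ω) : Q(∛464)] = 2. By the tower law, [Q(∛464, ω) : Q] = 3 · 2 = 6. (In fact Q(∛464, ω) is the splitting field of x^3 - 464 over Q.)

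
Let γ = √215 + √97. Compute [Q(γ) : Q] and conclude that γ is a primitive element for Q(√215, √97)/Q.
[Q(γ) : Q] = 4 (equivalently, Q(γ) = Q(√215, √97))

Obviously Q(γ) ⊆ Q(√215, √97), and [Q(√215, √97):Q] = 4 (since 215, 97 are distinct squarefree integers > 1 with 20855 not a perfect square). To show equality we compute the minimal polynomial of γ. From γ = √215 + √97: γ^2 = 215 + 2√(20855) + 97 = 312 + 2√(20855), so γ^2 - 312 = 2√(20855); squaring, (γ^2 - 312)^2 = 4·20855, i.e. γ^4 - 624γ^2 + 97344 - 83420 = 0, i.e. γ^4 - 624γ^2 + 13924 = 0. So γ is a root of x^4 - 624x^2 + 13924. This polynomial is irreducible over Q: it has no rational root (each ±√215 ± √97 is irrational), and any factorization into two quadratics over Q would force √(20855) ∈ Q (pairing opposite roots) or √215, √97 ∈ Q (other pairings), all impossible. Hence [Q(γ):Q] = 4 = [Q(√215, √97):Q], so Q(γ) = Q(√215, √97).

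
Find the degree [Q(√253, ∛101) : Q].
[Q(√253, ∛101) : Q] = 6

Let L = Q(√253, ∛101). Since Q(√253) ⊂ L and [Q(√253):Q] = 2, the tower law gives 2 | [L:Q]. Likewise Q(∛101) ⊂ L with [Q(∛101):Q] = 3 (because 101 is not a perfect cube), so 3 | [L:Q]. As gcd(2,3) = 1, [L:Q] is divisible by 6. Conversely L is generated over Q by √253 and ∛101, so [L:Q] ≤ 2·3 = 6. Therefore [Q(√253, ∛101) : Q] = 6.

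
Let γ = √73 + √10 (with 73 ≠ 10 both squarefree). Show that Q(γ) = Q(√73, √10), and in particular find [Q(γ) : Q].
[Q(γ) : Q] = 4 (equivalently, Q(γ) = Q(√73, √10))

Obviously Q(γ) ⊆ Q(√73, √10), and [Q(√73, √10):Q] = 4 (since 73, 10 are distinct squarefree integers > 1 with 730 not a perfect square). To show equality we compute the minimal polynomial of γ. From γ = √73 + √10: γ^2 = 73 + 2√(730) + 10 = 83 + 2√(730), so γ^2 - 83 = 2√(730); squaring, (γ^2 - 83)^2 = 4·730, i.e. γ^4 - 166γ^2 + 6889 - 2920 = 0, i.e. γ^4 - 166γ^2 + 3969 = 0. So γ is a root of x^4 - 166x^2 + 3969. This polynomial is irreducible over Q: it has no rational root (each ±√73 ± √10 is irrational), and any factorization into two quadratics over Q would force √(730) ∈ Q (pairing opposite roots) or √73, √10 ∈ Q (other pairings), all impossible. Hence [Q(γ):Q] = 4 = [Q(√73, √10):Q], so Q(γ) = Q(√73, √10).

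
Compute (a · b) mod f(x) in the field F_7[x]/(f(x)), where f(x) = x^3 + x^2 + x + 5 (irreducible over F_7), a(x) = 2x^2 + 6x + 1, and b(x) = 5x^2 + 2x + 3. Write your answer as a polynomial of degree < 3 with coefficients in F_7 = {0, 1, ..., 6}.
a · b ≡ 3x^2 + 2x + 2 (mod f(x))

Multiply in F_7[x]: a(x)·b(x) = (2x^2 + 6x + 1)·(5x^2 + 2x + 3) = 3x^4 + 6x^3 + 2x^2 + 6x + 3. This has degree ≥ 3, so divide by f(x) over F_7: 3x^4 + 6x^3 + 2x^2 + 6x + 3 = (3x + 3)·(x^3 + x^2 + x + 5) + (3x^2 + 2x + 2). Hence a·b ≡ 3x^2 + 2x + 2 (mod f). (F_7[x]/(f) is a field with 7^3 = 343 elements since f is irreducible of degree 3.)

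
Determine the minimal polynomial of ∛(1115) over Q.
m_α(x) = x^3 - 1115

α satisfies α^3 = 1115, so x^3 - 1115 annihilates α. By the rational root test, a rational root p/q (in lowest terms) of x^3 - 1115 would satisfy p^3 = 1115 q^3, forcing q = 1 and p^3 = 1115; but 1115 is not a perfect cube, contradiction. A monic cubic over Q with no rational root is irreducible (any nontrivial factorization would include a linear factor). Hence x^3 - 1115 is the minimal polynomial of α, and in particular [Q(α):Q] = 3.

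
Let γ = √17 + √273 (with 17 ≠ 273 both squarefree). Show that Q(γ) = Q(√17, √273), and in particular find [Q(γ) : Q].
[Q(γ) : Q] = 4 (equivalently, Q(γ) = Q(√17, √273))

Obviously Q(γ) ⊆ Q(√17, √273), and [Q(√17, √273):Q] = 4 (since 17, 273 are distinct squarefree integers > 1 with 4641 not a perfect square). To show equality we compute the minimal polynomial of γ. From γ = √17 + √273: γ^2 = 17 + 2√(4641) + 273 = 290 + 2√(4641), so γ^2 - 290 = 2√(4641); squaring, (γ^2 - 290)^2 = 4·4641, i.e. γ^4 - 580γ^2 + 84100 - 18564 = 0, i.e. γ^4 - 580γ^2 + 65536 = 0. So γ is a root of x^4 - 580x^2 + 65536. This polynomial is irreducible over Q: it has no rational root (each ±√17 ± √273 is irrational), and any factorization into two quadratics over Q would force √(4641) ∈ Q (pairing opposite roots) or √17, √273 ∈ Q (other pairings), all impossible. Hence [Q(γ):Q] = 4 = [Q(√17, √273):Q], so Q(γ) = Q(√17, √273).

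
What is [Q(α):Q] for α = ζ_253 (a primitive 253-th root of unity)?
[Q(α):Q] = 220

The minimal polynomial of ζ_253 over Q is the 253-th cyclotomic polynomial Φ_253(x), which is irreducible over Q and has degree φ(253) = 220. Hence [Q(α):Q] = φ(253) = 220.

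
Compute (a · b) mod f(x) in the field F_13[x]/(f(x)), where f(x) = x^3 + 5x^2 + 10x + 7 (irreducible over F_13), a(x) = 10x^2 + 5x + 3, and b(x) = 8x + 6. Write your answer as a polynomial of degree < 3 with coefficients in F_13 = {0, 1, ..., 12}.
a · b ≡ 12x^2 + 8x + 4 (mod f(x))

Multiply in F_13[x]: a(x)·b(x) = (10x^2 + 5x + 3)·(8x + 6) = 2x^3 + 9x^2 + 2x + 5. This has degree ≥ 3, so divide by f(x) over F_13: 2x^3 + 9x^2 + 2x + 5 = (2)·(x^3 + 5x^2 + 10x + 7) + (12x^2 + 8x + 4). Hence a·b ≡ 12x^2 + 8x + 4 (mod f). (F_13[x]/(f) is a field with 13^3 = 2197 elements since f is irreducible of degree 3.)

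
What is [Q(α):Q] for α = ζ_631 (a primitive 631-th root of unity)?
[Q(α):Q] = 630

The minimal polynomial of ζ_631 over Q is the 631-th cyclotomic polynomial Φ_631(x), which is irreducible over Q and has degree φ(631) = 630. Hence [Q(α):Q] = φ(631) = 630.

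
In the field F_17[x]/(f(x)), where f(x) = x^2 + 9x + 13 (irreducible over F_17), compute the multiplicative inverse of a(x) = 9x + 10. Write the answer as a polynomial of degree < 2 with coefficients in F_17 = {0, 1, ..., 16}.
a(x)^(-1) ≡ 14x + 16 (mod f(x))

Since f is irreducible over F_17, F_17[x]/(f) is a field and a(x) ≠ 0 has an inverse. Apply the extended Euclidean algorithm to f(x) and a(x) in F_17[x]: f(x) = (2x + 12)·a(x) + (12). The last nonzero remainder is the constant 12 = gcd(f, a) in F_17. Back-substituting through the division chain expresses 12 = s(x)·a(x) + t(x)·f(x) with s(x) ≡ 15x + 5 (mod f), so (15x + 5)·a(x) ≡ 12 (mod f). Multiplying by 12^(-1) ≡ 10 in F_17 gives a(x)^(-1) ≡ 10·(15x + 5) ≡ 14x + 16 (mod f). Check: (9x + 10)·(14x + 16) = 7x^2 + 12x + 7 ≡ 1 (mod x^2 + 9x + 13).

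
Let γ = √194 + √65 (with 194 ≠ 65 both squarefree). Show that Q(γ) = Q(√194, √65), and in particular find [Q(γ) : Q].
[Q(γ) : Q] = 4 (equivalently, Q(γ) = Q(√194, √65))

Obviously Q(γ) ⊆ Q(√194, √65), and [Q(√194, √65):Q] = 4 (since 194, 65 are distinct squarefree integers > 1 with 12610 not a perfect square). To show equality we compute the minimal polynomial of γ. From γ = √194 + √65: γ^2 = 194 + 2√(12610) + 65 = 259 + 2√(12610), so γ^2 - 259 = 2√(12610); squaring, (γ^2 - 259)^2 = 4·12610, i.e. γ^4 - 518γ^2 + 67081 - 50440 = 0, i.e. γ^4 - 518γ^2 + 16641 = 0. So γ is a root of x^4 - 518x^2 + 16641. This polynomial is irreducible over Q: it has no rational root (each ±√194 ± √65 is irrational), and any factorization into two quadratics over Q would force √(12610) ∈ Q (pairing opposite roots) or √194, √65 ∈ Q (other pairings), all impossible. Hence [Q(γ):Q] = 4 = [Q(√194, √65):Q], so Q(γ) = Q(√194, √65).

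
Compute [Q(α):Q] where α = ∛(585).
[Q(α):Q] = 3

The minimal polynomial of α is x^3 - 585, irreducible over Q since 585 is not a perfect cube (so x^3 - 585 has no rational root). Hence [Q(α):Q] = deg(m_α) = 3.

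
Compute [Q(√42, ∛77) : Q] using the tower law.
[Q(√42, ∛77) : Q] = 6

Let L = Q(√42, ∛77). Since Q(√42) ⊂ L and [Q(√42):Q] = 2, the tower law gives 2 | [L:Q]. Likewise Q(∛77) ⊂ L with [Q(∛77):Q] = 3 (because 77 is not a perfect cube), so 3 | [L:Q]. As gcd(2,3) = 1, [L:Q] is divisible by 6. Conversely L is generated over Q by √42 and ∛77, so [L:Q] ≤ 2·3 = 6. Therefore [Q(√42, ∛77) : Q] = 6.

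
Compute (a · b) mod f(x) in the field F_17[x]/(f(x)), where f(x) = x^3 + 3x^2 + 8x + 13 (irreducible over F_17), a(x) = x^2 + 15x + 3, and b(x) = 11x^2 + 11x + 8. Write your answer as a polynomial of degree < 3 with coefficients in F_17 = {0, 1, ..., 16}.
a · b ≡ 12x^2 + 5x + 1 (mod f(x))

Multiply in F_17[x]: a(x)·b(x) = (x^2 + 15x + 3)·(11x^2 + 11x + 8) = 11x^4 + 6x^3 + 2x^2 + 7. This has degree ≥ 3, so divide by f(x) over F_17: 11x^4 + 6x^3 + 2x^2 + 7 = (11x + 7)·(x^3 + 3x^2 + 8x + 13) + (12x^2 + 5x + 1). Hence a·b ≡ 12x^2 + 5x + 1 (mod f). (F_17[x]/(f) is a field with 17^3 = 4913 elements since f is irreducible of degree 3.)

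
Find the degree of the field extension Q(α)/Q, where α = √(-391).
[Q(α):Q] = 2

[Q(α):Q] equals the degree of the minimal polynomial of α. Here α^2 = -391 and x^2 + 391 is irreducible (d = -391 is squarefree, ≠ 1, hence not a square), so deg(m_α) = 2. Thus [Q(α):Q] = 2.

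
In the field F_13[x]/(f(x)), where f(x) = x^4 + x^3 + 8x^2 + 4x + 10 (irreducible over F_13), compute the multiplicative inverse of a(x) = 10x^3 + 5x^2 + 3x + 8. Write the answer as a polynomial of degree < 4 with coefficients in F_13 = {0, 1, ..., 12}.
a(x)^(-1) ≡ 2x^3 + 4x^2 + 3x (mod f(x))

Since f is irreducible over F_13, F_13[x]/(f) is a field and a(x) ≠ 0 has an inverse. Apply the extended Euclidean algorithm to f(x) and a(x) in F_13[x]: f(x) = (4x + 2)·a(x) + (12x^2 + 5x + 7);  a(x) = (3x + 10)·(12x^2 + 5x + 7) + (10x + 3);  (12x^2 + 5x + 7) = (9x + 3)·(10x + 3) + (11). The last nonzero remainder is the constant 11 = gcd(f, a) in F_13. Back-substituting through the division chain expresses 11 = s(x)·a(x) + t(x)·f(x) with s(x) ≡ 9x^3 + 5x^2 + 7x (mod f), so (9x^3 + 5x^2 + 7x)·a(x) ≡ 11 (mod f). Multiplying by 11^(-1) ≡ 6 in F_13 gives a(x)^(-1) ≡ 6·(9x^3 + 5x^2 + 7x) ≡ 2x^3 + 4x^2 + 3x (mod f). Check: (10x^3 + 5x^2 + 3x + 8)·(2x^3 + 4x^2 + 3x) = 7x^6 + 11x^5 + 4x^4 + 4x^3 + 2x^2 + 11x ≡ 1 (mod x^4 + x^3 + 8x^2 + 4x + 10).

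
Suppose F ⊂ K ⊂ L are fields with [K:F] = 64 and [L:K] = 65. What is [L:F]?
[L:F] = 4160

The tower law says that for any tower of field extensions F ⊂ K ⊂ L with finite degrees, [L:F] = [L:K] · [K:F]. Here this gives [L:F] = 65 · 64 = 4160.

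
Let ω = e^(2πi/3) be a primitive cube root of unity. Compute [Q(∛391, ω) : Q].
[Q(∛391, ω) : Q] = 6

[Q(∛391):Q] = 3 (min poly x^3 - 391, irreducible since 391 is not a perfect cube). [Q(ω):Q] = 2 (min poly x^2 + x + 1). Since Q(∛391) ⊂ R and ω ∉ R, we have ω ∉ Q(∛391), so x^2 + x + 1 remains irreducible over Q(∛391) and [Q(∛391, ω) : Q(∛391)] = 2. By the tower law, [Q(∛391, ω) : Q] = 3 · 2 = 6. (In fact Q(∛391, ω) is the splitting field of x^3 - 391 over Q.)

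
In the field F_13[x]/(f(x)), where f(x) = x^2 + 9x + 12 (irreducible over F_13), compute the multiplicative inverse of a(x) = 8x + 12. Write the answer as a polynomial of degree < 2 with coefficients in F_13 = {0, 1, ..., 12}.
a(x)^(-1) ≡ 2x + 2 (mod f(x))

Since f is irreducible over F_13, F_13[x]/(f) is a field and a(x) ≠ 0 has an inverse. Apply the extended Euclidean algorithm to f(x) and a(x) in F_13[x]: f(x) = (5x + 5)·a(x) + (4). The last nonzero remainder is the constant 4 = gcd(f, a) in F_13. Back-substituting through the division chain expresses 4 = s(x)·a(x) + t(x)·f(x) with s(x) ≡ 8x + 8 (mod f), so (8x + 8)·a(x) ≡ 4 (mod f). Multiplying by 4^(-1) ≡ 10 in F_13 gives a(x)^(-1) ≡ 10·(8x + 8) ≡ 2x + 2 (mod f). Check: (8x + 12)·(2x + 2) = 3x^2 + x + 11 ≡ 1 (mod x^2 + 9x + 12).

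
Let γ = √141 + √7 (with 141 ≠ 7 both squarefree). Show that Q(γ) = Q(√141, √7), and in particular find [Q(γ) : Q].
[Q(γ) : Q] = 4 (equivalently, Q(γ) = Q(√141, √7))

Obviously Q(γ) ⊆ Q(√141, √7), and [Q(√141, √7):Q] = 4 (since 141, 7 are distinct squarefree integers > 1 with 987 not a perfect square). To show equality we compute the minimal polynomial of γ. From γ = √141 + √7: γ^2 = 141 + 2√(987) + 7 = 148 + 2√(987), so γ^2 - 148 = 2√(987); squaring, (γ^2 - 148)^2 = 4·987, i.e. γ^4 - 296γ^2 + 21904 - 3948 = 0, i.e. γ^4 - 296γ^2 + 17956 = 0. So γ is a root of x^4 - 296x^2 + 17956. This polynomial is irreducible over Q: it has no rational root (each ±√141 ± √7 is irrational), and any factorization into two quadratics over Q would force √(987) ∈ Q (pairing opposite roots) or √141, √7 ∈ Q (other pairings), all impossible. Hence [Q(γ):Q] = 4 = [Q(√141, √7):Q], so Q(γ) = Q(√141, √7).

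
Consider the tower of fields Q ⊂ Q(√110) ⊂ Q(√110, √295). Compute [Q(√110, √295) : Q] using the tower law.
[Q(√110, √295) : Q] = 4

[Q(√110):Q] = 2 (min poly x^2 - 110, irreducible since 110 is squarefree > 1). For the top step, suppose √295 ∈ Q(√110), say √295 = c + d√110 with c, d ∈ Q. Squaring: 295 = c^2 + 110d^2 + 2cd√110. Since √110 ∉ Q this forces 2cd = 0. If d = 0 then √295 = c ∈ Q, contradicting 295 squarefree > 1. If c = 0 then 295 = 110d^2, so 110·295 = (110d)^2 is a perfect square in Q — but 110·295 = 32450 is not a perfect square (since 110 and 295 are distinct squarefree integers). Contradiction. Hence √295 ∉ Q(√110), so x^2 - 295 stays irreducible over Q(√110) and [Q(√110, √295) : Q(√110)] = 2. By the tower law, [Q(√110, √295) : Q] = 2 · 2 = 4.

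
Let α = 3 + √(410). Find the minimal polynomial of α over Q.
m_α(x) = x^2 - 6x - 401

From α - 3 = √(410), squaring gives (α - 3)^2 = 410, i.e. α^2 - 6α + 9 = 410, so α^2 - 6α - 401 = 0. The discriminant of x^2 - 6x - 401 is (-6)^2 - 4·(-401) = 36 + 1604 = 1640, and 4·(410) is not a perfect square in Q since 410 is squarefree and ≠ 1. Hence x^2 - 6x - 401 is irreducible over Q and is the minimal polynomial of α.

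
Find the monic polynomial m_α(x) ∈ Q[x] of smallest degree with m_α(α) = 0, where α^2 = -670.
m_α(x) = x^2 + 670

α satisfies α^2 + 670 = 0, so x^2 + 670 annihilates α. Since d = -670 is squarefree and ≠ 1, it is not a perfect square in Q, so x^2 + 670 has no rational root and is therefore irreducible over Q (a degree-2 polynomial over a field is irreducible iff it has no root). Hence m_α(x) = x^2 + 670.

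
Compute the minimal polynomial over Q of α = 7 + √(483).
m_α(x) = x^2 - 14x - 434

From α - 7 = √(483), squaring gives (α - 7)^2 = 483, i.e. α^2 - 14α + 49 = 483, so α^2 - 14α - 434 = 0. The discriminant of x^2 - 14x - 434 is (-14)^2 - 4·(-434) = 196 + 1736 = 1932, and 4·(483) is not a perfect square in Q since 483 is squarefree and ≠ 1. Hence x^2 - 14x - 434 is irreducible over Q and is the minimal polynomial of α.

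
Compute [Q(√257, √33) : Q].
[Q(√257, √33) : Q] = 4

[Q(√257):Q] = 2 (min poly x^2 - 257, irreducible since 257 is squarefree > 1). For the top step, suppose √33 ∈ Q(√257), say √33 = c + d√257 with c, d ∈ Q. Squaring: 33 = c^2 + 257d^2 + 2cd√257. Since √257 ∉ Q this forces 2cd = 0. If d = 0 then √33 = c ∈ Q, contradicting 33 squarefree > 1. If c = 0 then 33 = 257d^2, so 257·33 = (257d)^2 is a perfect square in Q — but 257·33 = 8481 is not a perfect square (since 257 and 33 are distinct squarefree integers). Contradiction. Hence √33 ∉ Q(√257), so x^2 - 33 stays irreducible over Q(√257) and [Q(√257, √33) : Q(√257)] = 2. By the tower law, [Q(√257, √33) : Q] = 2 · 2 = 4.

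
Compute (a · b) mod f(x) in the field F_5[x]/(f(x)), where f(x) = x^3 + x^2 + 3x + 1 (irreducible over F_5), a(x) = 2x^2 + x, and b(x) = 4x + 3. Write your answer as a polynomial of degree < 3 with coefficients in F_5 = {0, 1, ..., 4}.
a · b ≡ 2x^2 + 4x + 2 (mod f(x))

Multiply in F_5[x]: a(x)·b(x) = (2x^2 + x)·(4x + 3) = 3x^3 + 3x. This has degree ≥ 3, so divide by f(x) over F_5: 3x^3 + 3x = (3)·(x^3 + x^2 + 3x + 1) + (2x^2 + 4x + 2). Hence a·b ≡ 2x^2 + 4x + 2 (mod f). (F_5[x]/(f) is a field with 5^3 = 125 elements since f is irreducible of degree 3.)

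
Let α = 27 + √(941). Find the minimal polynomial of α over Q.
m_α(x) = x^2 - 54x - 212

From α - 27 = √(941), squaring gives (α - 27)^2 = 941, i.e. α^2 - 54α + 729 = 941, so α^2 - 54α - 212 = 0. The discriminant of x^2 - 54x - 212 is (-54)^2 - 4·(-212) = 2916 + 848 = 3764, and 4·(941) is not a perfect square in Q since 941 is squarefree and ≠ 1. Hence x^2 - 54x - 212 is irreducible over Q and is the minimal polynomial of α.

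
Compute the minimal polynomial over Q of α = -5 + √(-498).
m_α(x) = x^2 + 10x + 523

From α + 5 = √(-498), squaring gives (α + 5)^2 = -498, i.e. α^2 + 10α + 25 = -498, so α^2 + 10α + 523 = 0. The discriminant of x^2 + 10x + 523 is (10)^2 - 4·(523) = 100 - 2092 = -1992, and 4·(-498) is not a perfect square in Q since -498 is squarefree and ≠ 1. Hence x^2 + 10x + 523 is irreducible over Q and is the minimal polynomial of α.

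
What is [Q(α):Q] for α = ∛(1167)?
[Q(α):Q] = 3

The minimal polynomial of α is x^3 - 1167, irreducible over Q since 1167 is not a perfect cube (so x^3 - 1167 has no rational root). Hence [Q(α):Q] = deg(m_α) = 3.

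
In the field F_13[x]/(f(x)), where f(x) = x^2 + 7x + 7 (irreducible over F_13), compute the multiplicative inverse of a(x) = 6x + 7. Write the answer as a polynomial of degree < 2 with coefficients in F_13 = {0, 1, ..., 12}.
a(x)^(-1) ≡ x + 8 (mod f(x))

Since f is irreducible over F_13, F_13[x]/(f) is a field and a(x) ≠ 0 has an inverse. Apply the extended Euclidean algorithm to f(x) and a(x) in F_13[x]: f(x) = (11x + 10)·a(x) + (2). The last nonzero remainder is the constant 2 = gcd(f, a) in F_13. Back-substituting through the division chain expresses 2 = s(x)·a(x) + t(x)·f(x) with s(x) ≡ 2x + 3 (mod f), so (2x + 3)·a(x) ≡ 2 (mod f). Multiplying by 2^(-1) ≡ 7 in F_13 gives a(x)^(-1) ≡ 7·(2x + 3) ≡ x + 8 (mod f). Check: (6x + 7)·(x + 8) = 6x^2 + 3x + 4 ≡ 1 (mod x^2 + 7x + 7).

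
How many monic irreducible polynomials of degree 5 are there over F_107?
There are 2805103440 monic irreducible polynomials of degree 5 over F_107

Each element of F_{107^5} that lies in no proper subfield is a root of exactly one monic irreducible of degree 5 over F_107, and each such polynomial has 5 distinct roots in F_{107^5}. By Möbius inversion the count is N_107(5) = (1/5) Σ_{d|5} μ(5/d) · 107^d = (1/5)(μ(5)·107^1 + μ(1)·107^5) = 14025517200/5 = 2805103440.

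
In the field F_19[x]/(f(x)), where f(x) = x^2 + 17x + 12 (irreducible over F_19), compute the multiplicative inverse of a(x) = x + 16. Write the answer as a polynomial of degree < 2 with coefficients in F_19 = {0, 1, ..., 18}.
a(x)^(-1) ≡ 5x + 5 (mod f(x))

Since f is irreducible over F_19, F_19[x]/(f) is a field and a(x) ≠ 0 has an inverse. Apply the extended Euclidean algorithm to f(x) and a(x) in F_19[x]: f(x) = (x + 1)·a(x) + (15). The last nonzero remainder is the constant 15 = gcd(f, a) in F_19. Back-substituting through the division chain expresses 15 = s(x)·a(x) + t(x)·f(x) with s(x) ≡ 18x + 18 (mod f), so (18x + 18)·a(x) ≡ 15 (mod f). Multiplying by 15^(-1) ≡ 14 in F_19 gives a(x)^(-1) ≡ 14·(18x + 18) ≡ 5x + 5 (mod f). Check: (x + 16)·(5x + 5) = 5x^2 + 9x + 4 ≡ 1 (mod x^2 + 17x + 12).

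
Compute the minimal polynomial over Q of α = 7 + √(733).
m_α(x) = x^2 - 14x - 684

From α - 7 = √(733), squaring gives (α - 7)^2 = 733, i.e. α^2 - 14α + 49 = 733, so α^2 - 14α - 684 = 0. The discriminant of x^2 - 14x - 684 is (-14)^2 - 4·(-684) = 196 + 2736 = 2932, and 4·(733) is not a perfect square in Q since 733 is squarefree and ≠ 1. Hence x^2 - 14x - 684 is irreducible over Q and is the minimal polynomial of α.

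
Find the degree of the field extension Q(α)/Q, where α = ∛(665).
[Q(α):Q] = 3

The minimal polynomial of α is x^3 - 665, irreducible over Q since 665 is not a perfect cube (so x^3 - 665 has no rational root). Hence [Q(α):Q] = deg(m_α) = 3.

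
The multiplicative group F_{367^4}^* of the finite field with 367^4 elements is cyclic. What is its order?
|F_{367^4}^*| = 18141126720

F_{367^4} has 367^4 = 18141126721 elements; its multiplicative group consists of all nonzero elements, so |F_{367^4}^*| = 18141126721 - 1 = 18141126720. (It is cyclic since any finite subgroup of the multiplicative group of a field is cyclic.)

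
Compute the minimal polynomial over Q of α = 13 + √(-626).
m_α(x) = x^2 - 26x + 795

From α - 13 = √(-626), squaring gives (α - 13)^2 = -626, i.e. α^2 - 26α + 169 = -626, so α^2 - 26α + 795 = 0. The discriminant of x^2 - 26x + 795 is (-26)^2 - 4·(795) = 676 - 3180 = -2504, and 4·(-626) is not a perfect square in Q since -626 is squarefree and ≠ 1. Hence x^2 - 26x + 795 is irreducible over Q and is the minimal polynomial of α.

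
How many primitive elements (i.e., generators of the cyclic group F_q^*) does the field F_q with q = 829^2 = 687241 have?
There are φ(687240) = 173184 primitive elements

F_q^* is cyclic of order q - 1 = 687240. A cyclic group of order m has exactly φ(m) generators. Here m = 687240 = 2^3 · 3^2 · 5 · 23 · 83, so the number of primitive elements is φ(687240) = 173184.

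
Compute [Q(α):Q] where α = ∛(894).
[Q(α):Q] = 3

The minimal polynomial of α is x^3 - 894, irreducible over Q since 894 is not a perfect cube (so x^3 - 894 has no rational root). Hence [Q(α):Q] = deg(m_α) = 3.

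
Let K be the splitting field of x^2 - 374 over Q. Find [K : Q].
[K : Q] = 2

f(x) = x^2 - 374 factors as (x - √374)(x + √374). The splitting field is K = Q(√374). Since 374 is squarefree and > 1, it is not a perfect square, so x^2 - 374 is irreducible over Q and [Q(√374) : Q] = 2. Hence [K : Q] = 2.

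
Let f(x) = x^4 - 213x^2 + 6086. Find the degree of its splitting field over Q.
[K : Q] = 4

Solving the quadratic in x^2: x^2 = (213 ± √(213^2 - 4·6086))/2 = (213 ± √21025)/2 = (213 ± 145)/2, giving x^2 = 34 or x^2 = 179. So f(x) = (x^2 - 34)(x^2 - 179) and the roots of f are ±√34, ±√179. Hence the splitting field is K = Q(√34, √179). Since 34 and 179 are distinct squarefree integers > 1, their product 6086 is not a perfect square, so √179 ∉ Q(√34). By the tower law [K:Q] = [Q(√34,√179):Q(√34)] · [Q(√34):Q] = 2 · 2 = 4.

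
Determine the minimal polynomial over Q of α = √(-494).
m_α(x) = x^2 + 494

α satisfies α^2 + 494 = 0, so x^2 + 494 annihilates α. Since d = -494 is squarefree and ≠ 1, it is not a perfect square in Q, so x^2 + 494 has no rational root and is therefore irreducible over Q (a degree-2 polynomial over a field is irreducible iff it has no root). Hence m_α(x) = x^2 + 494.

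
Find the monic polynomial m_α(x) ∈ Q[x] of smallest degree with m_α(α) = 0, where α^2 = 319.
m_α(x) = x^2 - 319

α satisfies α^2 - 319 = 0, so x^2 - 319 annihilates α. Since d = 319 is squarefree and ≠ 1, it is not a perfect square in Q, so x^2 - 319 has no rational root and is therefore irreducible over Q (a degree-2 polynomial over a field is irreducible iff it has no root). Hence m_α(x) = x^2 - 319.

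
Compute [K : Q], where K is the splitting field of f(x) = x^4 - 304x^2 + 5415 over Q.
[K : Q] = 4

Solving the quadratic in x^2: x^2 = (304 ± √(304^2 - 4·5415))/2 = (304 ± √70756)/2 = (304 ± 266)/2, giving x^2 = 19 or x^2 = 285. So f(x) = (x^2 - 19)(x^2 - 285) and the roots of f are ±√19, ±√285. Hence the splitting field is K = Q(√19, √285). Since 19 and 285 are distinct squarefree integers > 1, their product 5415 is not a perfect square, so √285 ∉ Q(√19). By the tower law [K:Q] = [Q(√19,√285):Q(√19)] · [Q(√19):Q] = 2 · 2 = 4.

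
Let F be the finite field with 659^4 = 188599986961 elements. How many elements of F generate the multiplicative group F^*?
There are φ(188599986960) = 35271475200 primitive elements

F_q^* is cyclic of order q - 1 = 188599986960. A cyclic group of order m has exactly φ(m) generators. Here m = 188599986960 = 2^4 · 3 · 5 · 7 · 11 · 17 · 47 · 53 · 241, so the number of primitive elements is φ(188599986960) = 35271475200.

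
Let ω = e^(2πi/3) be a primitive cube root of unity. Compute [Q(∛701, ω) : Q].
[Q(∛701, ω) : Q] = 6

[Q(∛701):Q] = 3 (min poly x^3 - 701, irreducible since 701 is not a perfect cube). [Q(ω):Q] = 2 (min poly x^2 + x + 1). Since Q(∛701) ⊂ R and ω ∉ R, we have ω ∉ Q(∛701), so x^2 + x + 1 remains irreducible over Q(∛701) and [Q(∛701, ω) : Q(∛701)] = 2. By the tower law, [Q(∛701, ω) : Q] = 3 · 2 = 6. (In fact Q(∛701, ω) is the splitting field of x^3 - 701 over Q.)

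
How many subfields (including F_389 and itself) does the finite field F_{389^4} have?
F_{389^4} has 3 subfields

The subfields of F_{p^n} are exactly the fields F_{p^d} for d | n (each is the fixed field of the unique index-d subgroup of Gal(F_{p^n}/F_p) ≅ Z/nZ). The divisors of n = 4 are {1, 2, 4}, giving 3 subfields: F_{389^1}, F_{389^2}, F_{389^4}.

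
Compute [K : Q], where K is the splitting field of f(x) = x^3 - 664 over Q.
[K : Q] = 6

The roots of x^3 - 664 are ∛664, ω∛664, ω^2∛664 where ω = e^(2πi/3) is a primitive cube root of unity, so K = Q(∛664, ω). Now [Q(∛664):Q] = 3 (since 664 is not a perfect cube, x^3 - 664 is irreducible) and [Q(ω):Q] = 2. Both 2 and 3 divide [K:Q], and [K:Q] ≤ 3·2 = 6, so [K:Q] = 6. (Equivalently: Q(∛664) ⊂ R but ω ∉ R, so [K : Q(∛664)] = 2.)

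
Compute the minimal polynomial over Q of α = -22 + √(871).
m_α(x) = x^2 + 44x - 387

From α + 22 = √(871), squaring gives (α + 22)^2 = 871, i.e. α^2 + 44α + 484 = 871, so α^2 + 44α - 387 = 0. The discriminant of x^2 + 44x - 387 is (44)^2 - 4·(-387) = 1936 + 1548 = 3484, and 4·(871) is not a perfect square in Q since 871 is squarefree and ≠ 1. Hence x^2 + 44x - 387 is irreducible over Q and is the minimal polynomial of α.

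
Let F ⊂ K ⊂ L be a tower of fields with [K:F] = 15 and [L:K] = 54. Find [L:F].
[L:F] = 810

The tower law says that for any tower of field extensions F ⊂ K ⊂ L with finite degrees, [L:F] = [L:K] · [K:F]. Here this gives [L:F] = 54 · 15 = 810.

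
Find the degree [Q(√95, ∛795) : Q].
[Q(√95, ∛795) : Q] = 6

Let L = Q(√95, ∛795). Since Q(√95) ⊂ L and [Q(√95):Q] = 2, the tower law gives 2 | [L:Q]. Likewise Q(∛795) ⊂ L with [Q(∛795):Q] = 3 (because 795 is not a perfect cube), so 3 | [L:Q]. As gcd(2,3) = 1, [L:Q] is divisible by 6. Conversely L is generated over Q by √95 and ∛795, so [L:Q] ≤ 2·3 = 6. Therefore [Q(√95, ∛795) : Q] = 6.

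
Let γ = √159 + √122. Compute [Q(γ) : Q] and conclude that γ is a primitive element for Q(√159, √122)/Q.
[Q(γ) : Q] = 4 (equivalently, Q(γ) = Q(√159, √122))

Obviously Q(γ) ⊆ Q(√159, √122), and [Q(√159, √122):Q] = 4 (since 159, 122 are distinct squarefree integers > 1 with 19398 not a perfect square). To show equality we compute the minimal polynomial of γ. From γ = √159 + √122: γ^2 = 159 + 2√(19398) + 122 = 281 + 2√(19398), so γ^2 - 281 = 2√(19398); squaring, (γ^2 - 281)^2 = 4·19398, i.e. γ^4 - 562γ^2 + 78961 - 77592 = 0, i.e. γ^4 - 562γ^2 + 1369 = 0. So γ is a root of x^4 - 562x^2 + 1369. This polynomial is irreducible over Q: it has no rational root (each ±√159 ± √122 is irrational), and any factorization into two quadratics over Q would force √(19398) ∈ Q (pairing opposite roots) or √159, √122 ∈ Q (other pairings), all impossible. Hence [Q(γ):Q] = 4 = [Q(√159, √122):Q], so Q(γ) = Q(√159, √122).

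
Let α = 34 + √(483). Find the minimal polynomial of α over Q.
m_α(x) = x^2 - 68x + 673

From α - 34 = √(483), squaring gives (α - 34)^2 = 483, i.e. α^2 - 68α + 1156 = 483, so α^2 - 68α + 673 = 0. The discriminant of x^2 - 68x + 673 is (-68)^2 - 4·(673) = 4624 - 2692 = 1932, and 4·(483) is not a perfect square in Q since 483 is squarefree and ≠ 1. Hence x^2 - 68x + 673 is irreducible over Q and is the minimal polynomial of α.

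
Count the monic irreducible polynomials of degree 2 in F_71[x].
There are 2485 monic irreducible polynomials of degree 2 over F_71

Each element of F_{71^2} that lies in no proper subfield is a root of exactly one monic irreducible of degree 2 over F_71, and each such polynomial has 2 distinct roots in F_{71^2}. By Möbius inversion the count is N_71(2) = (1/2) Σ_{d|2} μ(2/d) · 71^d = (1/2)(μ(2)·71^1 + μ(1)·71^2) = 4970/2 = 2485.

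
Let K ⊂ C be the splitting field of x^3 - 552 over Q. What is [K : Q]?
[K : Q] = 6

The roots of x^3 - 552 are ∛552, ω∛552, ω^2∛552 where ω = e^(2πi/3) is a primitive cube root of unity, so K = Q(∛552, ω). Now [Q(∛552):Q] = 3 (since 552 is not a perfect cube, x^3 - 552 is irreducible) and [Q(ω):Q] = 2. Both 2 and 3 divide [K:Q], and [K:Q] ≤ 3·2 = 6, so [K:Q] = 6. (Equivalently: Q(∛552) ⊂ R but ω ∉ R, so [K : Q(∛552)] = 2.)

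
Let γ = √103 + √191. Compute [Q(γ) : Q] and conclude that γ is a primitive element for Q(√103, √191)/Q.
[Q(γ) : Q] = 4 (equivalently, Q(γ) = Q(√103, √191))

Obviously Q(γ) ⊆ Q(√103, √191), and [Q(√103, √191):Q] = 4 (since 103, 191 are distinct squarefree integers > 1 with 19673 not a perfect square). To show equality we compute the minimal polynomial of γ. From γ = √103 + √191: γ^2 = 103 + 2√(19673) + 191 = 294 + 2√(19673), so γ^2 - 294 = 2√(19673); squaring, (γ^2 - 294)^2 = 4·19673, i.e. γ^4 - 588γ^2 + 86436 - 78692 = 0, i.e. γ^4 - 588γ^2 + 7744 = 0. So γ is a root of x^4 - 588x^2 + 7744. This polynomial is irreducible over Q: it has no rational root (each ±√103 ± √191 is irrational), and any factorization into two quadratics over Q would force √(19673) ∈ Q (pairing opposite roots) or √103, √191 ∈ Q (other pairings), all impossible. Hence [Q(γ):Q] = 4 = [Q(√103, √191):Q], so Q(γ) = Q(√103, √191).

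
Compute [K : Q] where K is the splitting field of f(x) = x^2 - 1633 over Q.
[K : Q] = 2

f(x) = x^2 - 1633 factors as (x - √1633)(x + √1633). The splitting field is K = Q(√1633). Since 1633 is squarefree and > 1, it is not a perfect square, so x^2 - 1633 is irreducible over Q and [Q(√1633) : Q] = 2. Hence [K : Q] = 2.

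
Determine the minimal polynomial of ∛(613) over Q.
m_α(x) = x^3 - 613

α satisfies α^3 = 613, so x^3 - 613 annihilates α. By the rational root test, a rational root p/q (in lowest terms) of x^3 - 613 would satisfy p^3 = 613 q^3, forcing q = 1 and p^3 = 613; but 613 is not a perfect cube, contradiction. A monic cubic over Q with no rational root is irreducible (any nontrivial factorization would include a linear factor). Hence x^3 - 613 is the minimal polynomial of α, and in particular [Q(α):Q] = 3.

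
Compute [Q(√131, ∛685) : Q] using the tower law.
[Q(√131, ∛685) : Q] = 6

Let L = Q(√131, ∛685). Since Q(√131) ⊂ L and [Q(√131):Q] = 2, the tower law gives 2 | [L:Q]. Likewise Q(∛685) ⊂ L with [Q(∛685):Q] = 3 (because 685 is not a perfect cube), so 3 | [L:Q]. As gcd(2,3) = 1, [L:Q] is divisible by 6. Conversely L is generated over Q by √131 and ∛685, so [L:Q] ≤ 2·3 = 6. Therefore [Q(√131, ∛685) : Q] = 6.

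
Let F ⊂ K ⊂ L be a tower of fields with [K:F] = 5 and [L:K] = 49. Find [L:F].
[L:F] = 245

The tower law says that for any tower of field extensions F ⊂ K ⊂ L with finite degrees, [L:F] = [L:K] · [K:F]. Here this gives [L:F] = 49 · 5 = 245.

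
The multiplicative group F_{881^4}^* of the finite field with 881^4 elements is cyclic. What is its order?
|F_{881^4}^*| = 602425897920

F_{881^4} has 881^4 = 602425897921 elements; its multiplicative group consists of all nonzero elements, so |F_{881^4}^*| = 602425897921 - 1 = 602425897920. (It is cyclic since any finite subgroup of the multiplicative group of a field is cyclic.)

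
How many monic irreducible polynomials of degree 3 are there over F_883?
There are 229488168 monic irreducible polynomials of degree 3 over F_883

Each element of F_{883^3} that lies in no proper subfield is a root of exactly one monic irreducible of degree 3 over F_883, and each such polynomial has 3 distinct roots in F_{883^3}. By Möbius inversion the count is N_883(3) = (1/3) Σ_{d|3} μ(3/d) · 883^d = (1/3)(μ(3)·883^1 + μ(1)·883^3) = 688464504/3 = 229488168.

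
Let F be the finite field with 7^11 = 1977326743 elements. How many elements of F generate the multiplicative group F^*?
There are φ(1977326742) = 658519752 primitive elements

F_q^* is cyclic of order q - 1 = 1977326742. A cyclic group of order m has exactly φ(m) generators. Here m = 1977326742 = 2 · 3 · 1123 · 293459, so the number of primitive elements is φ(1977326742) = 658519752.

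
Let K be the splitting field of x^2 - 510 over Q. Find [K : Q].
[K : Q] = 2

f(x) = x^2 - 510 factors as (x - √510)(x + √510). The splitting field is K = Q(√510). Since 510 is squarefree and > 1, it is not a perfect square, so x^2 - 510 is irreducible over Q and [Q(√510) : Q] = 2. Hence [K : Q] = 2.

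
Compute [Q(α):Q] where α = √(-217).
[Q(α):Q] = 2

[Q(α):Q] equals the degree of the minimal polynomial of α. Here α^2 = -217 and x^2 + 217 is irreducible (d = -217 is squarefree, ≠ 1, hence not a square), so deg(m_α) = 2. Thus [Q(α):Q] = 2.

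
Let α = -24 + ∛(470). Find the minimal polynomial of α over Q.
m_α(x) = x^3 + 72x^2 + 1728x + 13354

Set β = α + 24 = ∛(470), so β^3 = 470. Then (α + 24)^3 - 470 = 0, i.e. α is a root of g(x) = (x + 24)^3 - 470 = x^3 + 72x^2 + 1728x + 13354. Since g(x) = h(x + 24) where h(x) = x^3 - 470, and h is irreducible over Q (because 470 is not a perfect cube, so h has no rational root, and a monic cubic with no rational root is irreducible), g is also irreducible (irreducibility is preserved under the substitution x → x + 24). Hence m_α(x) = x^3 + 72x^2 + 1728x + 13354.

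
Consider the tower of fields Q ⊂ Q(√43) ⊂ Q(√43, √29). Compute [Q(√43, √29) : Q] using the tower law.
[Q(√43, √29) : Q] = 4

[Q(√43):Q] = 2 (min poly x^2 - 43, irreducible since 43 is squarefree > 1). For the top step, suppose √29 ∈ Q(√43), say √29 = c + d√43 with c, d ∈ Q. Squaring: 29 = c^2 + 43d^2 + 2cd√43. Since √43 ∉ Q this forces 2cd = 0. If d = 0 then √29 = c ∈ Q, contradicting 29 squarefree > 1. If c = 0 then 29 = 43d^2, so 43·29 = (43d)^2 is a perfect square in Q — but 43·29 = 1247 is not a perfect square (since 43 and 29 are distinct squarefree integers). Contradiction. Hence √29 ∉ Q(√43), so x^2 - 29 stays irreducible over Q(√43) and [Q(√43, √29) : Q(√43)] = 2. By the tower law, [Q(√43, √29) : Q] = 2 · 2 = 4.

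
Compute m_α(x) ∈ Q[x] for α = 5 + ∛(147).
m_α(x) = x^3 - 15x^2 + 75x - 272

Set β = α - 5 = ∛(147), so β^3 = 147. Then (α - 5)^3 - 147 = 0, i.e. α is a root of g(x) = (x - 5)^3 - 147 = x^3 - 15x^2 + 75x - 272. Since g(x) = h(x - 5) where h(x) = x^3 - 147, and h is irreducible over Q (because 147 is not a perfect cube, so h has no rational root, and a monic cubic with no rational root is irreducible), g is also irreducible (irreducibility is preserved under the substitution x → x - 5). Hence m_α(x) = x^3 - 15x^2 + 75x - 272.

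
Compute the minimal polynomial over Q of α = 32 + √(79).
m_α(x) = x^2 - 64x + 945

From α - 32 = √(79), squaring gives (α - 32)^2 = 79, i.e. α^2 - 64α + 1024 = 79, so α^2 - 64α + 945 = 0. The discriminant of x^2 - 64x + 945 is (-64)^2 - 4·(945) = 4096 - 3780 = 316, and 4·(79) is not a perfect square in Q since 79 is squarefree and ≠ 1. Hence x^2 - 64x + 945 is irreducible over Q and is the minimal polynomial of α.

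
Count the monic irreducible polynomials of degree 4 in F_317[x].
There are 2524484658 monic irreducible polynomials of degree 4 over F_317

Each element of F_{317^4} that lies in no proper subfield is a root of exactly one monic irreducible of degree 4 over F_317, and each such polynomial has 4 distinct roots in F_{317^4}. By Möbius inversion the count is N_317(4) = (1/4) Σ_{d|4} μ(4/d) · 317^d = (1/4)(μ(4)·317^1 + μ(2)·317^2 + μ(1)·317^4) = 10097938632/4 = 2524484658.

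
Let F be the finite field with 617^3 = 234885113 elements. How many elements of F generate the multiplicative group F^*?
There are φ(234885112) = 90547200 primitive elements

F_q^* is cyclic of order q - 1 = 234885112. A cyclic group of order m has exactly φ(m) generators. Here m = 234885112 = 2^3 · 7 · 11 · 97 · 3931, so the number of primitive elements is φ(234885112) = 90547200.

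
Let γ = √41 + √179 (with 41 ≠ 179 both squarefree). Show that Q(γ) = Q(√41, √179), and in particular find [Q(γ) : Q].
[Q(γ) : Q] = 4 (equivalently, Q(γ) = Q(√41, √179))

Obviously Q(γ) ⊆ Q(√41, √179), and [Q(√41, √179):Q] = 4 (since 41, 179 are distinct squarefree integers > 1 with 7339 not a perfect square). To show equality we compute the minimal polynomial of γ. From γ = √41 + √179: γ^2 = 41 + 2√(7339) + 179 = 220 + 2√(7339), so γ^2 - 220 = 2√(7339); squaring, (γ^2 - 220)^2 = 4·7339, i.e. γ^4 - 440γ^2 + 48400 - 29356 = 0, i.e. γ^4 - 440γ^2 + 19044 = 0. So γ is a root of x^4 - 440x^2 + 19044. This polynomial is irreducible over Q: it has no rational root (each ±√41 ± √179 is irrational), and any factorization into two quadratics over Q would force √(7339) ∈ Q (pairing opposite roots) or √41, √179 ∈ Q (other pairings), all impossible. Hence [Q(γ):Q] = 4 = [Q(√41, √179):Q], so Q(γ) = Q(√41, √179).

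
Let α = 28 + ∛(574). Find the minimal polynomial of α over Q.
m_α(x) = x^3 - 84x^2 + 2352x - 22526

Set β = α - 28 = ∛(574), so β^3 = 574. Then (α - 28)^3 - 574 = 0, i.e. α is a root of g(x) = (x - 28)^3 - 574 = x^3 - 84x^2 + 2352x - 22526. Since g(x) = h(x - 28) where h(x) = x^3 - 574, and h is irreducible over Q (because 574 is not a perfect cube, so h has no rational root, and a monic cubic with no rational root is irreducible), g is also irreducible (irreducibility is preserved under the substitution x → x - 28). Hence m_α(x) = x^3 - 84x^2 + 2352x - 22526.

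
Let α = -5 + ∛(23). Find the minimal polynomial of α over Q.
m_α(x) = x^3 + 15x^2 + 75x + 102

Set β = α + 5 = ∛(23), so β^3 = 23. Then (α + 5)^3 - 23 = 0, i.e. α is a root of g(x) = (x + 5)^3 - 23 = x^3 + 15x^2 + 75x + 102. Since g(x) = h(x + 5) where h(x) = x^3 - 23, and h is irreducible over Q (because 23 is not a perfect cube, so h has no rational root, and a monic cubic with no rational root is irreducible), g is also irreducible (irreducibility is preserved under the substitution x → x + 5). Hence m_α(x) = x^3 + 15x^2 + 75x + 102.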